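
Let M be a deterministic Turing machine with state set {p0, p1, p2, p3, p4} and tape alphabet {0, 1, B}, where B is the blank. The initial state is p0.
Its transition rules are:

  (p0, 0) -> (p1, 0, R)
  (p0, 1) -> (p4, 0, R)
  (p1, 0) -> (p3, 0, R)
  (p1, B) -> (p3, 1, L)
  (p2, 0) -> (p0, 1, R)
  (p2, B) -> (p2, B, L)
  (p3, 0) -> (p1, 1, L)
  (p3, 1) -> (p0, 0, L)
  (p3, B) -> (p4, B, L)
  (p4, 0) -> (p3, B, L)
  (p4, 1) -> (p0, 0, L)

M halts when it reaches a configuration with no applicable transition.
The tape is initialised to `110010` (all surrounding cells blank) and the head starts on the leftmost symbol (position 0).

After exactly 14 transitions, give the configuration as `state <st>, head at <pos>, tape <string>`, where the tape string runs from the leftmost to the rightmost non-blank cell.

state p3, head at 4, tape 000010

p0 | [1]10010   read 1 → write 0, move R, go to p4
p4 | 0[1]0010   read 1 → write 0, move L, go to p0
p0 | [0]00010   read 0 → write 0, move R, go to p1
p1 | 0[0]0010   read 0 → write 0, move R, go to p3
p3 | 00[0]010   read 0 → write 1, move L, go to p1
p1 | 0[0]1010   read 0 → write 0, move R, go to p3
p3 | 00[1]010   read 1 → write 0, move L, go to p0
p0 | 0[0]0010   read 0 → write 0, move R, go to p1
p1 | 00[0]010   read 0 → write 0, move R, go to p3
p3 | 000[0]10   read 0 → write 1, move L, go to p1
p1 | 00[0]110   read 0 → write 0, move R, go to p3
p3 | 000[1]10   read 1 → write 0, move L, go to p0
p0 | 00[0]010   read 0 → write 0, move R, go to p1
p1 | 000[0]10   read 0 → write 0, move R, go to p3
p3 | 0000[1]0
After 14 steps: state p3, head at 4, tape 000010.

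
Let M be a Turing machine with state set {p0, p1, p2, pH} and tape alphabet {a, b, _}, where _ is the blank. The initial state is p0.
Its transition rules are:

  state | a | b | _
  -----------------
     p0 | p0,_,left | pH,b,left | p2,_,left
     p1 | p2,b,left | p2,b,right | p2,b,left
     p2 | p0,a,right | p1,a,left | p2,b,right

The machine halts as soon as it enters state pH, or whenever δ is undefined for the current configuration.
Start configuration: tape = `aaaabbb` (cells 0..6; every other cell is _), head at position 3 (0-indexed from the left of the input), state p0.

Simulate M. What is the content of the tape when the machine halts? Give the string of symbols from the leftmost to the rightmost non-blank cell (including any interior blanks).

p0 | __aaa[a]bbb   read a → write _, move left, go to p0
p0 | __aa[a]_bbb   read a → write _, move left, go to p0
p0 | __a[a]__bbb   read a → write _, move left, go to p0
p0 | __[a]___bbb   read a → write _, move left, go to p0
p0 | _[_]____bbb   read _ → write _, move left, go to p2
p2 | [_]_____bbb   read _ → write b, move right, go to p2
p2 | b[_]____bbb   read _ → write b, move right, go to p2
p2 | bb[_]___bbb   read _ → write b, move right, go to p2
p2 | bbb[_]__bbb   read _ → write b, move right, go to p2
p2 | bbbb[_]_bbb   read _ → write b, move right, go to p2
p2 | bbbbb[_]bbb   read _ → write b, move right, go to p2
p2 | bbbbbb[b]bb   read b → write a, move left, go to p1
p1 | bbbbb[b]abb   read b → write b, move right, go to p2
p2 | bbbbbb[a]bb   read a → write a, move right, go to p0
p0 | bbbbbba[b]b   read b → write b, move left, go to pH
pH | bbbbbb[a]bb
The non-blank tape span at halt is bbbbbbabb.

bbbbbbabb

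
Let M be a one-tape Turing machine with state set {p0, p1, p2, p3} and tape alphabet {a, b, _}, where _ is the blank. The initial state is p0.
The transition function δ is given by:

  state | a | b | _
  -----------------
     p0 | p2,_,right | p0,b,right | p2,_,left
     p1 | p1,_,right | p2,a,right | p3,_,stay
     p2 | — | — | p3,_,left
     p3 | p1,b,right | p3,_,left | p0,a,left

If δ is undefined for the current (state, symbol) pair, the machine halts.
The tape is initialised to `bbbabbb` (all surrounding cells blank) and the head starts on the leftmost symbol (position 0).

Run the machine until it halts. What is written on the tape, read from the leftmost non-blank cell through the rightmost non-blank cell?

state=p0 head=0 tape=[b]bbabbb   (p0,b)→(p0,b,right)
state=p0 head=1 tape=b[b]babbb   (p0,b)→(p0,b,right)
state=p0 head=2 tape=bb[b]abbb   (p0,b)→(p0,b,right)
state=p0 head=3 tape=bbb[a]bbb   (p0,a)→(p2,_,right)
state=p2 head=4 tape=bbb_[b]bb
The non-blank tape span at halt is bbb_bbb.

bbb_bbb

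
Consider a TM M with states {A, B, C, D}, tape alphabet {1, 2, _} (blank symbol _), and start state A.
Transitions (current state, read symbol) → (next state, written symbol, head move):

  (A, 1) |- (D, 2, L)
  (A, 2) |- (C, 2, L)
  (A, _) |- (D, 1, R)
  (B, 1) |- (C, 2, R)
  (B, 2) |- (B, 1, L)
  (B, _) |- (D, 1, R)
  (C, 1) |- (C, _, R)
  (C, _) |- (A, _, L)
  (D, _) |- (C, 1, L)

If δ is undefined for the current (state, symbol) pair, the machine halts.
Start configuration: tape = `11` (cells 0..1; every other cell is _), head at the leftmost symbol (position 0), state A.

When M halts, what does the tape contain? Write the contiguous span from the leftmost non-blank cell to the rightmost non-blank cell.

state=A head=0 tape=___[1]1   (A,1)→(D,2,L)
state=D head=-1 tape=__[_]21   (D,_)→(C,1,L)
state=C head=-2 tape=_[_]121   (C,_)→(A,_,L)
state=A head=-3 tape=[_]_121   (A,_)→(D,1,R)
state=D head=-2 tape=1[_]121   (D,_)→(C,1,L)
state=C head=-3 tape=[1]1121   (C,1)→(C,_,R)
state=C head=-2 tape=_[1]121   (C,1)→(C,_,R)
state=C head=-1 tape=__[1]21   (C,1)→(C,_,R)
state=C head=0 tape=___[2]1
The non-blank tape span at halt is 21.

21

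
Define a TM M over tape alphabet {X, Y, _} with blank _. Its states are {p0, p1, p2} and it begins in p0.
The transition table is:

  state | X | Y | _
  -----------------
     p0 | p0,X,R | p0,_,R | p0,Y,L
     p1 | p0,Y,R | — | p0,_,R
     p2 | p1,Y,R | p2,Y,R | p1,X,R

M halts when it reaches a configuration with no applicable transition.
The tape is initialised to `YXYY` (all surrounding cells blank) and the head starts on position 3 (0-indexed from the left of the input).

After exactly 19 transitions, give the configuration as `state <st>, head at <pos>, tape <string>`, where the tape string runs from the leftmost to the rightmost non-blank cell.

state p0, head at 2, tape YX_YYYY

p0 | YXY[Y]___   read Y → write _, move R, go to p0
p0 | YXY_[_]__   read _ → write Y, move L, go to p0
p0 | YXY[_]Y__   read _ → write Y, move L, go to p0
p0 | YX[Y]YY__   read Y → write _, move R, go to p0
p0 | YX_[Y]Y__   read Y → write _, move R, go to p0
p0 | YX__[Y]__   read Y → write _, move R, go to p0
p0 | YX___[_]_   read _ → write Y, move L, go to p0
p0 | YX__[_]Y_   read _ → write Y, move L, go to p0
p0 | YX_[_]YY_   read _ → write Y, move L, go to p0
p0 | YX[_]YYY_   read _ → write Y, move L, go to p0
p0 | Y[X]YYYY_   read X → write X, move R, go to p0
p0 | YX[Y]YYY_   read Y → write _, move R, go to p0
p0 | YX_[Y]YY_   read Y → write _, move R, go to p0
p0 | YX__[Y]Y_   read Y → write _, move R, go to p0
p0 | YX___[Y]_   read Y → write _, move R, go to p0
p0 | YX____[_]   read _ → write Y, move L, go to p0
p0 | YX___[_]Y   read _ → write Y, move L, go to p0
p0 | YX__[_]YY   read _ → write Y, move L, go to p0
p0 | YX_[_]YYY   read _ → write Y, move L, go to p0
p0 | YX[_]YYYY
After 19 steps: state p0, head at 2, tape YX_YYYY.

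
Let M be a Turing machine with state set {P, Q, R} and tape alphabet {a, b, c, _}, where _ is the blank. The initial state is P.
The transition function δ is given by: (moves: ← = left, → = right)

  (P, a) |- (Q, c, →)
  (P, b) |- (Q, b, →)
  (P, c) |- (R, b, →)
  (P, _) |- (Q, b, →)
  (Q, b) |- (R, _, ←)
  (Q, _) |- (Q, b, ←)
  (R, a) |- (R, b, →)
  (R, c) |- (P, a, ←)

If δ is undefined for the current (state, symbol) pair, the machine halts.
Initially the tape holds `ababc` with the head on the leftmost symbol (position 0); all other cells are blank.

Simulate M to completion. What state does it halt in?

P | _[a]babc   read a → write c, move →, go to Q
Q | _c[b]abc   read b → write _, move ←, go to R
R | _[c]_abc   read c → write a, move ←, go to P
P | [_]a_abc   read _ → write b, move →, go to Q
Q | b[a]_abc
No transition is defined for (Q, a); M halts in state Q.

Q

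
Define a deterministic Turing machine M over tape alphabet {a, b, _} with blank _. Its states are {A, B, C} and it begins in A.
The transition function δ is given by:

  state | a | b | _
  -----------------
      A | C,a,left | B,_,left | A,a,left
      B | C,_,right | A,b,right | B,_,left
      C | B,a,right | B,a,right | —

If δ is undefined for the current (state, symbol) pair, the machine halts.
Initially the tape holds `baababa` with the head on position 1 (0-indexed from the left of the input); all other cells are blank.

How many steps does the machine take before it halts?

state=A head=1 tape=b[a]ababa_   (A,a)→(C,a,left)
state=C head=0 tape=[b]aababa_   (C,b)→(B,a,right)
state=B head=1 tape=a[a]ababa_   (B,a)→(C,_,right)
state=C head=2 tape=a_[a]baba_   (C,a)→(B,a,right)
state=B head=3 tape=a_a[b]aba_   (B,b)→(A,b,right)
state=A head=4 tape=a_ab[a]ba_   (A,a)→(C,a,left)
state=C head=3 tape=a_a[b]aba_   (C,b)→(B,a,right)
state=B head=4 tape=a_aa[a]ba_   (B,a)→(C,_,right)
state=C head=5 tape=a_aa_[b]a_   (C,b)→(B,a,right)
state=B head=6 tape=a_aa_a[a]_   (B,a)→(C,_,right)
state=C head=7 tape=a_aa_a_[_]
M halts after 10 transitions.

10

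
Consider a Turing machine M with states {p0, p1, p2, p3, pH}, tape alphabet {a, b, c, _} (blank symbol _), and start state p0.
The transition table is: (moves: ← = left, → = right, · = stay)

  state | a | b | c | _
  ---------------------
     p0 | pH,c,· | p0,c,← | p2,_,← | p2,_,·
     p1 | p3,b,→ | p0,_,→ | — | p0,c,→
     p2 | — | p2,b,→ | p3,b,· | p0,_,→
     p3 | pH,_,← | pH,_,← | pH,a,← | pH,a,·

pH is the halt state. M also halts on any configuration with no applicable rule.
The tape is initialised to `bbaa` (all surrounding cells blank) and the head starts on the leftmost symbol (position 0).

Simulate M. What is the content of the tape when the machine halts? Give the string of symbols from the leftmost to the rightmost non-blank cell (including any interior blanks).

p0 | _[b]baa   read b → write c, move ←, go to p0
p0 | [_]cbaa   read _ → write _, move ·, go to p2
p2 | [_]cbaa   read _ → write _, move →, go to p0
p0 | _[c]baa   read c → write _, move ←, go to p2
p2 | [_]_baa   read _ → write _, move →, go to p0
p0 | _[_]baa   read _ → write _, move ·, go to p2
p2 | _[_]baa   read _ → write _, move →, go to p0
p0 | __[b]aa   read b → write c, move ←, go to p0
p0 | _[_]caa   read _ → write _, move ·, go to p2
p2 | _[_]caa   read _ → write _, move →, go to p0
p0 | __[c]aa   read c → write _, move ←, go to p2
p2 | _[_]_aa   read _ → write _, move →, go to p0
p0 | __[_]aa   read _ → write _, move ·, go to p2
p2 | __[_]aa   read _ → write _, move →, go to p0
p0 | ___[a]a   read a → write c, move ·, go to pH
pH | ___[c]a
The non-blank tape span at halt is ca.

ca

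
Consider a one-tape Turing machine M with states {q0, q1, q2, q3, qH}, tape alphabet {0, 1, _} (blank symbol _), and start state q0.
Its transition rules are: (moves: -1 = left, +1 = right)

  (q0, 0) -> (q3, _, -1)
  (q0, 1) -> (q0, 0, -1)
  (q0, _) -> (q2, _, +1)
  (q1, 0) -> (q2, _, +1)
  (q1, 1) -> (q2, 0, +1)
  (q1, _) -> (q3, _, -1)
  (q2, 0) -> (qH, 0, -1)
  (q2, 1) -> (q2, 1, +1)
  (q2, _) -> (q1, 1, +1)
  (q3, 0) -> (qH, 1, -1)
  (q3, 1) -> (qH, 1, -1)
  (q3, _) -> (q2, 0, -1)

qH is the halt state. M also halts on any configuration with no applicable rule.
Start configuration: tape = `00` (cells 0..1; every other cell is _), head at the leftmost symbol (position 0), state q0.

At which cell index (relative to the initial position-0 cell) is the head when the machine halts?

1

q0 | __[0]0__   read 0 → write _, move -1, go to q3
q3 | _[_]_0__   read _ → write 0, move -1, go to q2
q2 | [_]0_0__   read _ → write 1, move +1, go to q1
q1 | 1[0]_0__   read 0 → write _, move +1, go to q2
q2 | 1_[_]0__   read _ → write 1, move +1, go to q1
q1 | 1_1[0]__   read 0 → write _, move +1, go to q2
q2 | 1_1_[_]_   read _ → write 1, move +1, go to q1
q1 | 1_1_1[_]   read _ → write _, move -1, go to q3
q3 | 1_1_[1]_   read 1 → write 1, move -1, go to qH
qH | 1_1[_]1_
At halt the head is at cell 1.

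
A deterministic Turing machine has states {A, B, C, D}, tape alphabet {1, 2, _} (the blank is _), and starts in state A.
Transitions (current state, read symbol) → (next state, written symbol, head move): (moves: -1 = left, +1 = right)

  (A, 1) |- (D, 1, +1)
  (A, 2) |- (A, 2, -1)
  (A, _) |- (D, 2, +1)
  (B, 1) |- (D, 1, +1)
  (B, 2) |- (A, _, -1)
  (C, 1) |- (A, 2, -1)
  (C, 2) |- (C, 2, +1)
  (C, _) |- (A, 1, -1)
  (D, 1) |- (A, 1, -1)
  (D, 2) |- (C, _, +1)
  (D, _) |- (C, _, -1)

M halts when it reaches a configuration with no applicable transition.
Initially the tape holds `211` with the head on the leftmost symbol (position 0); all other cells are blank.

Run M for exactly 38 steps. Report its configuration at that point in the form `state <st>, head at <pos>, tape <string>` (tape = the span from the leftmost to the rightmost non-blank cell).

state=A head=0 tape=__[2]11__   (A,2)→(A,2,-1)
state=A head=-1 tape=_[_]211__   (A,_)→(D,2,+1)
state=D head=0 tape=_2[2]11__   (D,2)→(C,_,+1)
state=C head=1 tape=_2_[1]1__   (C,1)→(A,2,-1)
state=A head=0 tape=_2[_]21__   (A,_)→(D,2,+1)
state=D head=1 tape=_22[2]1__   (D,2)→(C,_,+1)
state=C head=2 tape=_22_[1]__   (C,1)→(A,2,-1)
state=A head=1 tape=_22[_]2__   (A,_)→(D,2,+1)
state=D head=2 tape=_222[2]__   (D,2)→(C,_,+1)
state=C head=3 tape=_222_[_]_   (C,_)→(A,1,-1)
state=A head=2 tape=_222[_]1_   (A,_)→(D,2,+1)
state=D head=3 tape=_2222[1]_   (D,1)→(A,1,-1)
state=A head=2 tape=_222[2]1_   (A,2)→(A,2,-1)
state=A head=1 tape=_22[2]21_   (A,2)→(A,2,-1)
state=A head=0 tape=_2[2]221_   (A,2)→(A,2,-1)
state=A head=-1 tape=_[2]2221_   (A,2)→(A,2,-1)
state=A head=-2 tape=[_]22221_   (A,_)→(D,2,+1)
state=D head=-1 tape=2[2]2221_   (D,2)→(C,_,+1)
state=C head=0 tape=2_[2]221_   (C,2)→(C,2,+1)
state=C head=1 tape=2_2[2]21_   (C,2)→(C,2,+1)
state=C head=2 tape=2_22[2]1_   (C,2)→(C,2,+1)
state=C head=3 tape=2_222[1]_   (C,1)→(A,2,-1)
state=A head=2 tape=2_22[2]2_   (A,2)→(A,2,-1)
state=A head=1 tape=2_2[2]22_   (A,2)→(A,2,-1)
state=A head=0 tape=2_[2]222_   (A,2)→(A,2,-1)
state=A head=-1 tape=2[_]2222_   (A,_)→(D,2,+1)
state=D head=0 tape=22[2]222_   (D,2)→(C,_,+1)
state=C head=1 tape=22_[2]22_   (C,2)→(C,2,+1)
state=C head=2 tape=22_2[2]2_   (C,2)→(C,2,+1)
state=C head=3 tape=22_22[2]_   (C,2)→(C,2,+1)
state=C head=4 tape=22_222[_]   (C,_)→(A,1,-1)
state=A head=3 tape=22_22[2]1   (A,2)→(A,2,-1)
state=A head=2 tape=22_2[2]21   (A,2)→(A,2,-1)
state=A head=1 tape=22_[2]221   (A,2)→(A,2,-1)
state=A head=0 tape=22[_]2221   (A,_)→(D,2,+1)
state=D head=1 tape=222[2]221   (D,2)→(C,_,+1)
state=C head=2 tape=222_[2]21   (C,2)→(C,2,+1)
state=C head=3 tape=222_2[2]1   (C,2)→(C,2,+1)
state=C head=4 tape=222_22[1]
After 38 steps: state C, head at 4, tape 222_221.

state C, head at 4, tape 222_221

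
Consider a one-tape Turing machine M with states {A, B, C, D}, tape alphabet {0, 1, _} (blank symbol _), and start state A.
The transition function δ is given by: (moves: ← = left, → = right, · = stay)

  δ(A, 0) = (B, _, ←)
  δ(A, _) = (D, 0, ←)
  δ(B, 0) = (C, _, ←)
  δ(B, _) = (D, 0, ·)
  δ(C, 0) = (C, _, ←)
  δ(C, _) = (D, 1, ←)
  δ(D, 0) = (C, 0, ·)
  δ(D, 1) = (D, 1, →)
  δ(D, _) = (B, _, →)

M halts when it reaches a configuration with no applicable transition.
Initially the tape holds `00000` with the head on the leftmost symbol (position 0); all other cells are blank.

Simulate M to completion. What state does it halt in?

B

A | ___[0]0000   read 0 → write _, move ←, go to B
B | __[_]_0000   read _ → write 0, move ·, go to D
D | __[0]_0000   read 0 → write 0, move ·, go to C
C | __[0]_0000   read 0 → write _, move ←, go to C
C | _[_]__0000   read _ → write 1, move ←, go to D
D | [_]1__0000   read _ → write _, move →, go to B
B | _[1]__0000
No transition is defined for (B, 1); M halts in state B.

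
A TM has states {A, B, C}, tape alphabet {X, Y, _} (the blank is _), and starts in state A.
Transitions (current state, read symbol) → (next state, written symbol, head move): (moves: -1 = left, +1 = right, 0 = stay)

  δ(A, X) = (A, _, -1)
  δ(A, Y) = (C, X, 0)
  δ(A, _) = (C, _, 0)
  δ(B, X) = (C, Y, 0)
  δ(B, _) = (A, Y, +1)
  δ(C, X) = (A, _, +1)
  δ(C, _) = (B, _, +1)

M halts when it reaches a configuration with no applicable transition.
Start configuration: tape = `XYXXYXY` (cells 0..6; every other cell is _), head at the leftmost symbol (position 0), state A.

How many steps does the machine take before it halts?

15

A | _[X]YXXYXY   read X → write _, move -1, go to A
A | [_]_YXXYXY   read _ → write _, move 0, go to C
C | [_]_YXXYXY   read _ → write _, move +1, go to B
B | _[_]YXXYXY   read _ → write Y, move +1, go to A
A | _Y[Y]XXYXY   read Y → write X, move 0, go to C
C | _Y[X]XXYXY   read X → write _, move +1, go to A
A | _Y_[X]XYXY   read X → write _, move -1, go to A
A | _Y[_]_XYXY   read _ → write _, move 0, go to C
C | _Y[_]_XYXY   read _ → write _, move +1, go to B
B | _Y_[_]XYXY   read _ → write Y, move +1, go to A
A | _Y_Y[X]YXY   read X → write _, move -1, go to A
A | _Y_[Y]_YXY   read Y → write X, move 0, go to C
C | _Y_[X]_YXY   read X → write _, move +1, go to A
A | _Y__[_]YXY   read _ → write _, move 0, go to C
C | _Y__[_]YXY   read _ → write _, move +1, go to B
B | _Y___[Y]XY
M halts after 15 transitions.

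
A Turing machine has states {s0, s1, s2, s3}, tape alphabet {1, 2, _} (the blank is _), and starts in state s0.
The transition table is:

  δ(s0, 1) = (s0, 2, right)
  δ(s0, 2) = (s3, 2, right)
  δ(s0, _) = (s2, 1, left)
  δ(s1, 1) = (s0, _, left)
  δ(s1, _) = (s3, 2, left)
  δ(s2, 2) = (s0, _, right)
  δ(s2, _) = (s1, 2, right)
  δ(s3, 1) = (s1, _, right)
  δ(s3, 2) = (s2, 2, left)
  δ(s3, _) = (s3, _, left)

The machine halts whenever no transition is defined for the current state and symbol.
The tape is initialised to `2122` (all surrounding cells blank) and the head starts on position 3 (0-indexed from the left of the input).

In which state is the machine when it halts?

s1

s0 | 212[2]_   read 2 → write 2, move right, go to s3
s3 | 2122[_]   read _ → write _, move left, go to s3
s3 | 212[2]_   read 2 → write 2, move left, go to s2
s2 | 21[2]2_   read 2 → write _, move right, go to s0
s0 | 21_[2]_   read 2 → write 2, move right, go to s3
s3 | 21_2[_]   read _ → write _, move left, go to s3
s3 | 21_[2]_   read 2 → write 2, move left, go to s2
s2 | 21[_]2_   read _ → write 2, move right, go to s1
s1 | 212[2]_
No transition is defined for (s1, 2); M halts in state s1.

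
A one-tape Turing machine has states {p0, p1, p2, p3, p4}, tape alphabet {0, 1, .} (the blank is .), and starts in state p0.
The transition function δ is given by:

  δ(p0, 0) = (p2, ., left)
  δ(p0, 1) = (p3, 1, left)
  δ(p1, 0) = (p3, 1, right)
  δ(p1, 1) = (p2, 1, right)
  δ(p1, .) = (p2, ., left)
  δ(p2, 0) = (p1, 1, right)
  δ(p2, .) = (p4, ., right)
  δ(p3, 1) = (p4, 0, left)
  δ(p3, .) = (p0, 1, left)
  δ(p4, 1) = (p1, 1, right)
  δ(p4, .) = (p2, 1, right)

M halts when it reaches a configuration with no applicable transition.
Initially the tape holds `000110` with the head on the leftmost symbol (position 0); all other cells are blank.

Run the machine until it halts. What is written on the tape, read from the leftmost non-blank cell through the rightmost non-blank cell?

111110

state=p0 head=0 tape=.[0]00110   (p0,0)→(p2,.,left)
state=p2 head=-1 tape=[.].00110   (p2,.)→(p4,.,right)
state=p4 head=0 tape=.[.]00110   (p4,.)→(p2,1,right)
state=p2 head=1 tape=.1[0]0110   (p2,0)→(p1,1,right)
state=p1 head=2 tape=.11[0]110   (p1,0)→(p3,1,right)
state=p3 head=3 tape=.111[1]10   (p3,1)→(p4,0,left)
state=p4 head=2 tape=.11[1]010   (p4,1)→(p1,1,right)
state=p1 head=3 tape=.111[0]10   (p1,0)→(p3,1,right)
state=p3 head=4 tape=.1111[1]0   (p3,1)→(p4,0,left)
state=p4 head=3 tape=.111[1]00   (p4,1)→(p1,1,right)
state=p1 head=4 tape=.1111[0]0   (p1,0)→(p3,1,right)
state=p3 head=5 tape=.11111[0]
The non-blank tape span at halt is 111110.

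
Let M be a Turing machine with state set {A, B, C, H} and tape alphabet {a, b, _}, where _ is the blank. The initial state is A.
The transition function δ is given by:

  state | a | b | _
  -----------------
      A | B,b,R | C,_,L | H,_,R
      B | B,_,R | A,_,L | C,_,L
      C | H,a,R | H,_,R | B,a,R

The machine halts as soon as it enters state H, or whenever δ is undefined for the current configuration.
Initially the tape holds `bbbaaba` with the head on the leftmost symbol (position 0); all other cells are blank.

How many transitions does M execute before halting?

state=A head=0 tape=_[b]bbaaba   (A,b)→(C,_,L)
state=C head=-1 tape=[_]_bbaaba   (C,_)→(B,a,R)
state=B head=0 tape=a[_]bbaaba   (B,_)→(C,_,L)
state=C head=-1 tape=[a]_bbaaba   (C,a)→(H,a,R)
state=H head=0 tape=a[_]bbaaba
M halts after 4 transitions.

4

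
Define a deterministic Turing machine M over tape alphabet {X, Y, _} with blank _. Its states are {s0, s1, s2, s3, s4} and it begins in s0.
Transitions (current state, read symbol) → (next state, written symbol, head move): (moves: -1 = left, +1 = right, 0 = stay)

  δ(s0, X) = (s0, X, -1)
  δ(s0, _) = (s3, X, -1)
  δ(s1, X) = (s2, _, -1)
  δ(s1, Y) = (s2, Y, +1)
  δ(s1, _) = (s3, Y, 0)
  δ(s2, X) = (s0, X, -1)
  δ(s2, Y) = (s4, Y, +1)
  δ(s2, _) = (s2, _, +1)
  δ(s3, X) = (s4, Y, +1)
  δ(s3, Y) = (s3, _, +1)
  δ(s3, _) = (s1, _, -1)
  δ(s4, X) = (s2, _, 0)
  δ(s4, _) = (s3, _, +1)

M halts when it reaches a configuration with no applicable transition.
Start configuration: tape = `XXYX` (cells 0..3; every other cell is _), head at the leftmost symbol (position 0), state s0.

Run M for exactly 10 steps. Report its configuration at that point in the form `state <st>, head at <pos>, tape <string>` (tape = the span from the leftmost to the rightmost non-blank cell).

state=s0 head=0 tape=___[X]XYX   (s0,X)→(s0,X,-1)
state=s0 head=-1 tape=__[_]XXYX   (s0,_)→(s3,X,-1)
state=s3 head=-2 tape=_[_]XXXYX   (s3,_)→(s1,_,-1)
state=s1 head=-3 tape=[_]_XXXYX   (s1,_)→(s3,Y,0)
state=s3 head=-3 tape=[Y]_XXXYX   (s3,Y)→(s3,_,+1)
state=s3 head=-2 tape=_[_]XXXYX   (s3,_)→(s1,_,-1)
state=s1 head=-3 tape=[_]_XXXYX   (s1,_)→(s3,Y,0)
state=s3 head=-3 tape=[Y]_XXXYX   (s3,Y)→(s3,_,+1)
state=s3 head=-2 tape=_[_]XXXYX   (s3,_)→(s1,_,-1)
state=s1 head=-3 tape=[_]_XXXYX   (s1,_)→(s3,Y,0)
state=s3 head=-3 tape=[Y]_XXXYX
After 10 steps: state s3, head at -3, tape Y_XXXYX.

state s3, head at -3, tape Y_XXXYX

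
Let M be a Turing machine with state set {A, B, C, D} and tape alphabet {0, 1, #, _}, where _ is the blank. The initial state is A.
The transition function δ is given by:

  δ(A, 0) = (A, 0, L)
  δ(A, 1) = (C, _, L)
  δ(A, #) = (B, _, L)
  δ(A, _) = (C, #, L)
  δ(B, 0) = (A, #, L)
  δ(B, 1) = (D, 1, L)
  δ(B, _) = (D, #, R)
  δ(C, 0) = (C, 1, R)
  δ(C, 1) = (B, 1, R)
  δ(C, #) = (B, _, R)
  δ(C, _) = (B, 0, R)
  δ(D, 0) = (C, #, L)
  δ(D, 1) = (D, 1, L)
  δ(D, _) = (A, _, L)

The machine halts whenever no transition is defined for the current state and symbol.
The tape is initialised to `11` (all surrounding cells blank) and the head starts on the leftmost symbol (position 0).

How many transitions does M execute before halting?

state=A head=0 tape=_[1]1   (A,1)→(C,_,L)
state=C head=-1 tape=[_]_1   (C,_)→(B,0,R)
state=B head=0 tape=0[_]1   (B,_)→(D,#,R)
state=D head=1 tape=0#[1]   (D,1)→(D,1,L)
state=D head=0 tape=0[#]1
M halts after 4 transitions.

4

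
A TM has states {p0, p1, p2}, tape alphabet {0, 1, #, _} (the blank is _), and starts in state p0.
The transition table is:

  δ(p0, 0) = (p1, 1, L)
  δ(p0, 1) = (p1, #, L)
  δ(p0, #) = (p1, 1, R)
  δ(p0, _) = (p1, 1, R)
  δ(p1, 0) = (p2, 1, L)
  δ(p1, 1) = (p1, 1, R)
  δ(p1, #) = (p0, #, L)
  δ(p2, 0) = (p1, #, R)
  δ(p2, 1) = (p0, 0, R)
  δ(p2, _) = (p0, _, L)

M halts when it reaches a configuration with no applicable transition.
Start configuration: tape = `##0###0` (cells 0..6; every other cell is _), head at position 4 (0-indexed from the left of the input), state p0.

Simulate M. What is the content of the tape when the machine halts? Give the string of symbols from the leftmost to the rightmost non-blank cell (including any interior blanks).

p0 | _##0#[#]#0   read # → write 1, move R, go to p1
p1 | _##0#1[#]0   read # → write #, move L, go to p0
p0 | _##0#[1]#0   read 1 → write #, move L, go to p1
p1 | _##0[#]##0   read # → write #, move L, go to p0
p0 | _##[0]###0   read 0 → write 1, move L, go to p1
p1 | _#[#]1###0   read # → write #, move L, go to p0
p0 | _[#]#1###0   read # → write 1, move R, go to p1
p1 | _1[#]1###0   read # → write #, move L, go to p0
p0 | _[1]#1###0   read 1 → write #, move L, go to p1
p1 | [_]##1###0
The non-blank tape span at halt is ##1###0.

##1###0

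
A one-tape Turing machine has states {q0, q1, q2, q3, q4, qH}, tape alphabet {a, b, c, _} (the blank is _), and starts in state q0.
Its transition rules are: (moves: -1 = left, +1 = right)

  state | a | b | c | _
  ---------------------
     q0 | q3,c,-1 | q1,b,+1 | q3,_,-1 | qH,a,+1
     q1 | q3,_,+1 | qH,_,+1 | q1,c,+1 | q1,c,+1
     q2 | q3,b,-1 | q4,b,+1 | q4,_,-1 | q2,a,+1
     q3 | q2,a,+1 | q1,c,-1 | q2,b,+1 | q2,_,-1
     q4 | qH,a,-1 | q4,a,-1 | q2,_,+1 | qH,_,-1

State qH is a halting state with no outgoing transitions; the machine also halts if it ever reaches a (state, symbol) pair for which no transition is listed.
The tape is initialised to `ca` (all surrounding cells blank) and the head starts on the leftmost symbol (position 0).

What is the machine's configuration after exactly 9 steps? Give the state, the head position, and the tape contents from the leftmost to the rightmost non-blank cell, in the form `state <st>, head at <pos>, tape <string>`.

state qH, head at 1, tape aaab

state=q0 head=0 tape=__[c]a_   (q0,c)→(q3,_,-1)
state=q3 head=-1 tape=_[_]_a_   (q3,_)→(q2,_,-1)
state=q2 head=-2 tape=[_]__a_   (q2,_)→(q2,a,+1)
state=q2 head=-1 tape=a[_]_a_   (q2,_)→(q2,a,+1)
state=q2 head=0 tape=aa[_]a_   (q2,_)→(q2,a,+1)
state=q2 head=1 tape=aaa[a]_   (q2,a)→(q3,b,-1)
state=q3 head=0 tape=aa[a]b_   (q3,a)→(q2,a,+1)
state=q2 head=1 tape=aaa[b]_   (q2,b)→(q4,b,+1)
state=q4 head=2 tape=aaab[_]   (q4,_)→(qH,_,-1)
state=qH head=1 tape=aaa[b]_
After 9 steps: state qH, head at 1, tape aaab.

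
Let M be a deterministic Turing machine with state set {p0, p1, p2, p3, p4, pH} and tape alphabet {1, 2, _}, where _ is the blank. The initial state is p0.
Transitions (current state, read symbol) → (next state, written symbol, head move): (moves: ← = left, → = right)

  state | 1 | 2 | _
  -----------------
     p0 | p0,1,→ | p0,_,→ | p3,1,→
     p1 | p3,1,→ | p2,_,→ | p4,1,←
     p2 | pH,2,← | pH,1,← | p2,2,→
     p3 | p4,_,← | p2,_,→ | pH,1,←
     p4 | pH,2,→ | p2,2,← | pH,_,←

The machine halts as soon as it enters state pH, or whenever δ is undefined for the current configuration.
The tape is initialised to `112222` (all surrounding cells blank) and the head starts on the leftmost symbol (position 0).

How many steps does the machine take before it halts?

8

p0 | [1]12222__   read 1 → write 1, move →, go to p0
p0 | 1[1]2222__   read 1 → write 1, move →, go to p0
p0 | 11[2]222__   read 2 → write _, move →, go to p0
p0 | 11_[2]22__   read 2 → write _, move →, go to p0
p0 | 11__[2]2__   read 2 → write _, move →, go to p0
p0 | 11___[2]__   read 2 → write _, move →, go to p0
p0 | 11____[_]_   read _ → write 1, move →, go to p3
p3 | 11____1[_]   read _ → write 1, move ←, go to pH
pH | 11____[1]1
M halts after 8 transitions.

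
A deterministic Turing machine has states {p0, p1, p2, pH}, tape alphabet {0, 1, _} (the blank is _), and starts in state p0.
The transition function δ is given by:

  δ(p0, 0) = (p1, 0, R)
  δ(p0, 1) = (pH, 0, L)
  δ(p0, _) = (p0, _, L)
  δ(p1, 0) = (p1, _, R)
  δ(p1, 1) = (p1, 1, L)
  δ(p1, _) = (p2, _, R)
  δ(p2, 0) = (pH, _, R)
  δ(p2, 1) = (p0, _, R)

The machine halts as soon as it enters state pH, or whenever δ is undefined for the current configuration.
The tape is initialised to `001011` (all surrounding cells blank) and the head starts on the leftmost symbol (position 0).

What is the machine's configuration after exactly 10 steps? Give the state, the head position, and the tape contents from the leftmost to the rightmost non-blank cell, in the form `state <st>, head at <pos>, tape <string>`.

state p2, head at 4, tape 0___11

p0 | [0]01011   read 0 → write 0, move R, go to p1
p1 | 0[0]1011   read 0 → write _, move R, go to p1
p1 | 0_[1]011   read 1 → write 1, move L, go to p1
p1 | 0[_]1011   read _ → write _, move R, go to p2
p2 | 0_[1]011   read 1 → write _, move R, go to p0
p0 | 0__[0]11   read 0 → write 0, move R, go to p1
p1 | 0__0[1]1   read 1 → write 1, move L, go to p1
p1 | 0__[0]11   read 0 → write _, move R, go to p1
p1 | 0___[1]1   read 1 → write 1, move L, go to p1
p1 | 0__[_]11   read _ → write _, move R, go to p2
p2 | 0___[1]1
After 10 steps: state p2, head at 4, tape 0___11.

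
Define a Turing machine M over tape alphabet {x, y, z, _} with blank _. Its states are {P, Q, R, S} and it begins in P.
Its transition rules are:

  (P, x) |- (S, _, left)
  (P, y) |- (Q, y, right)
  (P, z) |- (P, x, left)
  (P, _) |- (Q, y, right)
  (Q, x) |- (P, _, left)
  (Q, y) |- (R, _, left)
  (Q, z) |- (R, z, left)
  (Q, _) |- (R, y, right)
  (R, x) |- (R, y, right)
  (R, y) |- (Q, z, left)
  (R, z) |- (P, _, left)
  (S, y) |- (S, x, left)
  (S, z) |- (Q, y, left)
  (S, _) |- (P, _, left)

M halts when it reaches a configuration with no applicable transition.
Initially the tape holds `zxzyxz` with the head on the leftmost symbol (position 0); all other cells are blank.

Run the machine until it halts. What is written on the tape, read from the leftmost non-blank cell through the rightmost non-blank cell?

yy_z_zxz

P | __[z]xzyxz   read z → write x, move left, go to P
P | _[_]xxzyxz   read _ → write y, move right, go to Q
Q | _y[x]xzyxz   read x → write _, move left, go to P
P | _[y]_xzyxz   read y → write y, move right, go to Q
Q | _y[_]xzyxz   read _ → write y, move right, go to R
R | _yy[x]zyxz   read x → write y, move right, go to R
R | _yyy[z]yxz   read z → write _, move left, go to P
P | _yy[y]_yxz   read y → write y, move right, go to Q
Q | _yyy[_]yxz   read _ → write y, move right, go to R
R | _yyyy[y]xz   read y → write z, move left, go to Q
Q | _yyy[y]zxz   read y → write _, move left, go to R
R | _yy[y]_zxz   read y → write z, move left, go to Q
Q | _y[y]z_zxz   read y → write _, move left, go to R
R | _[y]_z_zxz   read y → write z, move left, go to Q
Q | [_]z_z_zxz   read _ → write y, move right, go to R
R | y[z]_z_zxz   read z → write _, move left, go to P
P | [y]__z_zxz   read y → write y, move right, go to Q
Q | y[_]_z_zxz   read _ → write y, move right, go to R
R | yy[_]z_zxz
The non-blank tape span at halt is yy_z_zxz.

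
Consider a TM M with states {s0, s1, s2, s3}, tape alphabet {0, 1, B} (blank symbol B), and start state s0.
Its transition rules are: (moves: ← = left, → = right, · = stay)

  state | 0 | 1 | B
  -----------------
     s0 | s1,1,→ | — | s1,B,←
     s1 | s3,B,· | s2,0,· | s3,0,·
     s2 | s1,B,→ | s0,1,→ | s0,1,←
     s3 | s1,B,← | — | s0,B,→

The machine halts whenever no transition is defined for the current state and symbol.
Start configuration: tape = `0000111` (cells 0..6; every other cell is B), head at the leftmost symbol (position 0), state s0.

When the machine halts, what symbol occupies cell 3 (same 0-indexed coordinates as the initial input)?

B

state=s0 head=0 tape=[0]000111   (s0,0)→(s1,1,→)
state=s1 head=1 tape=1[0]00111   (s1,0)→(s3,B,·)
state=s3 head=1 tape=1[B]00111   (s3,B)→(s0,B,→)
state=s0 head=2 tape=1B[0]0111   (s0,0)→(s1,1,→)
state=s1 head=3 tape=1B1[0]111   (s1,0)→(s3,B,·)
state=s3 head=3 tape=1B1[B]111   (s3,B)→(s0,B,→)
state=s0 head=4 tape=1B1B[1]11
Cell 3 holds B when M halts.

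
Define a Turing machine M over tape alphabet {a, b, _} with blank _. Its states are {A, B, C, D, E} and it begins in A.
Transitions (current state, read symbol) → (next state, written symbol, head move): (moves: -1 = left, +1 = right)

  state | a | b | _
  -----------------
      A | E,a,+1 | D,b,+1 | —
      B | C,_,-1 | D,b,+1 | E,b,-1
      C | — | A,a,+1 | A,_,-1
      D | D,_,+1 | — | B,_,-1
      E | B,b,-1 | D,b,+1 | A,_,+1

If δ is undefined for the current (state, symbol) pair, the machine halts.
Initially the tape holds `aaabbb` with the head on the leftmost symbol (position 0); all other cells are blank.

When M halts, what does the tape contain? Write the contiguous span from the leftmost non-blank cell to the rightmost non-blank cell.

babbb

A | __[a]aabbb   read a → write a, move +1, go to E
E | __a[a]abbb   read a → write b, move -1, go to B
B | __[a]babbb   read a → write _, move -1, go to C
C | _[_]_babbb   read _ → write _, move -1, go to A
A | [_]__babbb
The non-blank tape span at halt is babbb.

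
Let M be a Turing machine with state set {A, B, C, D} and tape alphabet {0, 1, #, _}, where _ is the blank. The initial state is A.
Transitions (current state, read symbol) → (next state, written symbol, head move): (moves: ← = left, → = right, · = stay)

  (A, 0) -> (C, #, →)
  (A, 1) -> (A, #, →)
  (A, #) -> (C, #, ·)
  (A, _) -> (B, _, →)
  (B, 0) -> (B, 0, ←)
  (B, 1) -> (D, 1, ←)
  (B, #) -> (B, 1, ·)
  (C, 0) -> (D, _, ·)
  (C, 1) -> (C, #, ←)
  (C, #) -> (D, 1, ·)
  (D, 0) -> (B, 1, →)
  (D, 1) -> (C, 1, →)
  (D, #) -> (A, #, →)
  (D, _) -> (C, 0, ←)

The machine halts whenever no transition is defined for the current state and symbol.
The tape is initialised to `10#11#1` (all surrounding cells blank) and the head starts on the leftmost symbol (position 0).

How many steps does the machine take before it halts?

35

A | _[1]0#11#1   read 1 → write #, move →, go to A
A | _#[0]#11#1   read 0 → write #, move →, go to C
C | _##[#]11#1   read # → write 1, move ·, go to D
D | _##[1]11#1   read 1 → write 1, move →, go to C
C | _##1[1]1#1   read 1 → write #, move ←, go to C
C | _##[1]#1#1   read 1 → write #, move ←, go to C
C | _#[#]##1#1   read # → write 1, move ·, go to D
D | _#[1]##1#1   read 1 → write 1, move →, go to C
C | _#1[#]#1#1   read # → write 1, move ·, go to D
D | _#1[1]#1#1   read 1 → write 1, move →, go to C
C | _#11[#]1#1   read # → write 1, move ·, go to D
D | _#11[1]1#1   read 1 → write 1, move →, go to C
C | _#111[1]#1   read 1 → write #, move ←, go to C
C | _#11[1]##1   read 1 → write #, move ←, go to C
C | _#1[1]###1   read 1 → write #, move ←, go to C
C | _#[1]####1   read 1 → write #, move ←, go to C
C | _[#]#####1   read # → write 1, move ·, go to D
D | _[1]#####1   read 1 → write 1, move →, go to C
C | _1[#]####1   read # → write 1, move ·, go to D
D | _1[1]####1   read 1 → write 1, move →, go to C
C | _11[#]###1   read # → write 1, move ·, go to D
D | _11[1]###1   read 1 → write 1, move →, go to C
C | _111[#]##1   read # → write 1, move ·, go to D
D | _111[1]##1   read 1 → write 1, move →, go to C
C | _1111[#]#1   read # → write 1, move ·, go to D
D | _1111[1]#1   read 1 → write 1, move →, go to C
C | _11111[#]1   read # → write 1, move ·, go to D
D | _11111[1]1   read 1 → write 1, move →, go to C
C | _111111[1]   read 1 → write #, move ←, go to C
C | _11111[1]#   read 1 → write #, move ←, go to C
C | _1111[1]##   read 1 → write #, move ←, go to C
C | _111[1]###   read 1 → write #, move ←, go to C
C | _11[1]####   read 1 → write #, move ←, go to C
C | _1[1]#####   read 1 → write #, move ←, go to C
C | _[1]######   read 1 → write #, move ←, go to C
C | [_]#######
M halts after 35 transitions.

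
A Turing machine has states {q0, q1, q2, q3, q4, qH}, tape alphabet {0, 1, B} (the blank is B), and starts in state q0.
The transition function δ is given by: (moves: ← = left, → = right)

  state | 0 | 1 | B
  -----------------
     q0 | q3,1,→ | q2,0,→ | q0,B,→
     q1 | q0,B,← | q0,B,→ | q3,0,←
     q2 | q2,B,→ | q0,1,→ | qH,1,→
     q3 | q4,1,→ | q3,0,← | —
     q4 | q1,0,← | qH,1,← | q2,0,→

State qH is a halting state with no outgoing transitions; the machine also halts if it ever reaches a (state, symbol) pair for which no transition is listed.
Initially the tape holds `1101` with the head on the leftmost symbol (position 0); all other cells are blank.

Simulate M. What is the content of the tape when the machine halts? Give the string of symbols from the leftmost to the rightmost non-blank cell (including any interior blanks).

1B1

q0 | [1]101B   read 1 → write 0, move →, go to q2
q2 | 0[1]01B   read 1 → write 1, move →, go to q0
q0 | 01[0]1B   read 0 → write 1, move →, go to q3
q3 | 011[1]B   read 1 → write 0, move ←, go to q3
q3 | 01[1]0B   read 1 → write 0, move ←, go to q3
q3 | 0[1]00B   read 1 → write 0, move ←, go to q3
q3 | [0]000B   read 0 → write 1, move →, go to q4
q4 | 1[0]00B   read 0 → write 0, move ←, go to q1
q1 | [1]000B   read 1 → write B, move →, go to q0
q0 | B[0]00B   read 0 → write 1, move →, go to q3
q3 | B1[0]0B   read 0 → write 1, move →, go to q4
q4 | B11[0]B   read 0 → write 0, move ←, go to q1
q1 | B1[1]0B   read 1 → write B, move →, go to q0
q0 | B1B[0]B   read 0 → write 1, move →, go to q3
q3 | B1B1[B]
The non-blank tape span at halt is 1B1.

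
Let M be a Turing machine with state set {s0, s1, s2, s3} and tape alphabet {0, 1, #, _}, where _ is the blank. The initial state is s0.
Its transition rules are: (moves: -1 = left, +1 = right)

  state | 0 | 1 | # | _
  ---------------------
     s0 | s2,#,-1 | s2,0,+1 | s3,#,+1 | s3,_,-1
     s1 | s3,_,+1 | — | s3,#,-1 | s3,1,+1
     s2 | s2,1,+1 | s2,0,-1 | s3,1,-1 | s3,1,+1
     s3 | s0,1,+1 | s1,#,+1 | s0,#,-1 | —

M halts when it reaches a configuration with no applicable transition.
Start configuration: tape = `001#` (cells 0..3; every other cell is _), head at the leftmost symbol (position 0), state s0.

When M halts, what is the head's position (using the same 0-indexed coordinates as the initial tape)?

state=s0 head=0 tape=_[0]01#   (s0,0)→(s2,#,-1)
state=s2 head=-1 tape=[_]#01#   (s2,_)→(s3,1,+1)
state=s3 head=0 tape=1[#]01#   (s3,#)→(s0,#,-1)
state=s0 head=-1 tape=[1]#01#   (s0,1)→(s2,0,+1)
state=s2 head=0 tape=0[#]01#   (s2,#)→(s3,1,-1)
state=s3 head=-1 tape=[0]101#   (s3,0)→(s0,1,+1)
state=s0 head=0 tape=1[1]01#   (s0,1)→(s2,0,+1)
state=s2 head=1 tape=10[0]1#   (s2,0)→(s2,1,+1)
state=s2 head=2 tape=101[1]#   (s2,1)→(s2,0,-1)
state=s2 head=1 tape=10[1]0#   (s2,1)→(s2,0,-1)
state=s2 head=0 tape=1[0]00#   (s2,0)→(s2,1,+1)
state=s2 head=1 tape=11[0]0#   (s2,0)→(s2,1,+1)
state=s2 head=2 tape=111[0]#   (s2,0)→(s2,1,+1)
state=s2 head=3 tape=1111[#]   (s2,#)→(s3,1,-1)
state=s3 head=2 tape=111[1]1   (s3,1)→(s1,#,+1)
state=s1 head=3 tape=111#[1]
At halt the head is at cell 3.

3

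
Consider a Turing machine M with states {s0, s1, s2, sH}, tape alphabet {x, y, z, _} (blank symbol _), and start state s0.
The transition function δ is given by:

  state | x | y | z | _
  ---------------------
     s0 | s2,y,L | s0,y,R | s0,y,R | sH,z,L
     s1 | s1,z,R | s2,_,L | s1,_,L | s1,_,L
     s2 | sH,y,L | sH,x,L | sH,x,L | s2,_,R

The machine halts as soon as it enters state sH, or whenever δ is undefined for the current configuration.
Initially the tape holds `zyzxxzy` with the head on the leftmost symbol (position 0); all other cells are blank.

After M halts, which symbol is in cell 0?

state=s0 head=0 tape=[z]yzxxzy   (s0,z)→(s0,y,R)
state=s0 head=1 tape=y[y]zxxzy   (s0,y)→(s0,y,R)
state=s0 head=2 tape=yy[z]xxzy   (s0,z)→(s0,y,R)
state=s0 head=3 tape=yyy[x]xzy   (s0,x)→(s2,y,L)
state=s2 head=2 tape=yy[y]yxzy   (s2,y)→(sH,x,L)
state=sH head=1 tape=y[y]xyxzy
Cell 0 holds y when M halts.

y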